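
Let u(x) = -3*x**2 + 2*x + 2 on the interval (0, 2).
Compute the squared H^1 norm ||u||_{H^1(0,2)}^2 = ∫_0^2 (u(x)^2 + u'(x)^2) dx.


||u||_{H^1}^2 = 1024/15

The H^1 norm (squared) on an interval (0, L) is
  ||u||_{H^1}^2 = ∫_0^L u(x)^2 dx + ∫_0^L u'(x)^2 dx.
Compute u'(x) = 2 - 6*x.
Then u(x)^2 = 9*x**4 - 12*x**3 - 8*x**2 + 8*x + 4 and u'(x)^2 = 36*x**2 - 24*x + 4.
Integrate each monomial from 0 to 2 using ∫_0^2 c·x^n dx = c·2^(n+1)/(n+1):
  ∫_0^2 u(x)^2 dx = ∫_0^2 (9*x^4 - 12*x^3 - 8*x^2 + 8*x + 4) dx. Term by term:
    ∫_0^2 9*x^4 dx = 288/5;  ∫_0^2 -12*x^3 dx = -48;  ∫_0^2 -8*x^2 dx = -64/3;
    ∫_0^2 8*x dx = 16;  ∫_0^2 4 dx = 8.
  Sum: 288/5 − 48 − 64/3 + 16 + 8 = 184/15.
  ∫_0^2 u'(x)^2 dx = ∫_0^2 (36*x^2 - 24*x + 4) dx. Term by term:
    ∫_0^2 36*x^2 dx = 96;  ∫_0^2 -24*x dx = -48;  ∫_0^2 4 dx = 8.
  Sum: 96 − 48 + 8 = 56.
Adding: ||u||_{H^1}^2 = 184/15 + 56 = 1024/15.


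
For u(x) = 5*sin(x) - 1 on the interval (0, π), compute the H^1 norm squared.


||u||_{H^1(0,π)}^2 = -20 + 26*π

u'(x) = 5*cos(x).
Expand u² and (u')² and integrate term by term on (0, π), using: for integers n ≥ 1, ∫_0^π sin²(nx) dx = ∫_0^π cos²(nx) dx = π/2; for n ≠ n', ∫_0^π sin(nx)sin(n'x) dx = ∫_0^π cos(nx)cos(n'x) dx = 0; and by product-to-sum, ∫_0^π sin(nx)cos(n'x) dx = ½∫_0^π [sin((n+n')x) + sin((n−n')x)] dx, which is 0 when n+n' is even and 2n/(n²−n'²) when n+n' is odd (it need not vanish on (0, π)). For the constant mode: ∫_0^π 1 dx = π, ∫_0^π cos(nx) dx = 0, ∫_0^π sin(nx) dx = (1−(−1)^n)/n.
  u² squared terms: (-1)²·∫1 dx = 1·π = π;  (5)²·∫sin(x)² dx = 25·π/2 = 25*π/2.
  u² cross terms: 2·(-1)·(5)·∫1·sin(x) dx = -10·(2) = -20.
  So ∫_0^π u² dx = π + 25*π/2 − 20 = -20 + 27*π/2.
  (u')² squared terms: (5)²·∫cos(x)² dx = 25·π/2 = 25*π/2.
  So ∫_0^π (u')² dx = 25*π/2.
||u||_{H^1}^2 = (-20 + 27*π/2) + (25*π/2) = -20 + 26*π.


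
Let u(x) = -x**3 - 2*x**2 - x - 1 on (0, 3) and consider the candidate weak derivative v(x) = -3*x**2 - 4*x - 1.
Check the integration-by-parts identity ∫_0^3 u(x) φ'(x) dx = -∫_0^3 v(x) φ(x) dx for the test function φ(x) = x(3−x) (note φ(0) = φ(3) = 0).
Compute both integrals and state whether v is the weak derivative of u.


LHS = 1359/20, RHS = 1359/20. Yes, v = u' weakly.

u(x) = -x**3 - 2*x**2 - x - 1, classical derivative u'(x) = -3*x**2 - 4*x - 1.
φ(x) = x(3−x), so φ'(x) = 3 - 2*x.
Note φ(0) = φ(3) = 0, so the boundary term u·φ vanishes.
LHS = ∫_0^3 u(x) φ'(x) dx = ∫_0^3 (2*x^4 + x^3 - 4*x^2 - x - 3) dx. Term by term:
  ∫_0^3 2*x^4 dx = 486/5;  ∫_0^3 x^3 dx = 81/4;  ∫_0^3 -4*x^2 dx = -36;
  ∫_0^3 -x dx = -9/2;  ∫_0^3 -3 dx = -9.
Sum: 486/5 + 81/4 − 36 − 9/2 − 9 = 1359/20.
So LHS = 1359/20.
∫_0^3 v(x) φ(x) dx = ∫_0^3 (3*x^4 - 5*x^3 - 11*x^2 - 3*x) dx. Term by term:
  ∫_0^3 3*x^4 dx = 729/5;  ∫_0^3 -5*x^3 dx = -405/4;  ∫_0^3 -11*x^2 dx = -99;
  ∫_0^3 -3*x dx = -27/2.
Sum: 729/5 − 405/4 − 99 − 27/2 = -1359/20.
So RHS = -∫_0^3 v(x) φ(x) dx = 1359/20.
LHS = RHS, so the identity holds for this test φ.
Moreover u is smooth here and v(x) = u'(x) = -3*x**2 - 4*x - 1 pointwise, so the identity holds for every test function. Hence v is the weak derivative of u.


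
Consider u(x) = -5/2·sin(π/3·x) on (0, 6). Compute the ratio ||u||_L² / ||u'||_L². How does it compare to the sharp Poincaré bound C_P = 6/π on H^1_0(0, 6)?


||u||_L² / ||u'||_L² = 3/π < C_P = 6/π.

u(x) = -5/2·sin(π/3·x), so u'(x) = -5*π*cos(π*x/3)/6.
Writing u(x) = A·sin(kπx/L) with A = -5/2 and k = 2, use ∫_0^L sin²(kπx/L) dx = L/2 and ∫_0^L cos²(kπx/L) dx = L/2.
u² = 25/4·sin²(π/3·x) and (u')² = 25*π^2/36·cos²(π/3·x), and each of sin², cos² integrates to L/2 = 3 over (0, 6).
∫_0^6 u² dx = 75/4, so ||u||_L² = 5*sqrt(3)/2.
∫_0^6 (u')² dx = 25*π^2/12, so ||u'||_L² = 5*sqrt(3)*π/6.
Ratio ||u||_L² / ||u'||_L² = 3/π.
Sharp Poincaré constant on H^1_0(0, 6) is C_P = L/π = 6/π, achieved by sin(π/6·x).
This is the k = 2 harmonic; the ratio L/(kπ) is strictly less than C_P = L/π, consistent with the sharp inequality ||u||_L² ≤ C_P ||u'||_L².


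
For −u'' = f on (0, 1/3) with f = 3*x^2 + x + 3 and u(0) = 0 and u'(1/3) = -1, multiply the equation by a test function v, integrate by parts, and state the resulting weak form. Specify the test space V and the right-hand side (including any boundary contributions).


V = {v ∈ H^1(0, 1/3) : v(0) = 0} (test functions vanish at x = 0 where u is specified); weak form: ∫_0^1/3 u'v' dx = ∫_0^1/3 (3*x^2 + x + 3) v dx − v(1/3) for all v ∈ V.

Multiply both sides by a test function v and integrate from 0 to 1/3:
  ∫_0^1/3 −u''(x) v(x) dx = ∫_0^1/3 f(x) v(x) dx.
Integrate the LHS by parts once:
  ∫_0^1/3 −u'' v dx = −[u'(x) v(x)]_0^1/3 + ∫_0^1/3 u'(x) v'(x) dx.
Thus ∫_0^1/3 u'(x) v'(x) dx = ∫_0^1/3 f(x) v(x) dx + [u'(x) v(x)]_0^1/3.
Choose V so that boundary terms are either known or forced to vanish.
Mixed BC: u(0) = 0 (Dirichlet) and u'(1/3) = -1 (Neumann). Define V = {v ∈ H^1(0, 1/3) : v(0) = 0}. Then [u' v]_0^1/3 = u'(1/3)·v(1/3) − u'(0)·0 = − v(1/3).
Weak formulation: find u (satisfying any essential BC) such that ∫_0^1/3 u'(x) v'(x) dx = ∫_0^1/3 f v dx − v(1/3) for all v ∈ V (Dirichlet at 0 absorbed into V; Neumann datum at x = 1/3 contributes the boundary term).
Substituting f(x) = 3*x^2 + x + 3, the right-hand side is ∫_0^1/3 (3*x^2 + x + 3) v dx − v(1/3).


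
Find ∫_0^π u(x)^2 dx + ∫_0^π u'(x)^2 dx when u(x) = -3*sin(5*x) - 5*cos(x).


||u||_{H^1(0,π)}^2 = 142*π

u'(x) = 5*sin(x) - 15*cos(5*x).
Expand u² and (u')² and integrate term by term on (0, π), using: for integers n ≥ 1, ∫_0^π sin²(nx) dx = ∫_0^π cos²(nx) dx = π/2; for n ≠ n', ∫_0^π sin(nx)sin(n'x) dx = ∫_0^π cos(nx)cos(n'x) dx = 0; and by product-to-sum, ∫_0^π sin(nx)cos(n'x) dx = ½∫_0^π [sin((n+n')x) + sin((n−n')x)] dx, which is 0 when n+n' is even and 2n/(n²−n'²) when n+n' is odd (it need not vanish on (0, π)).
  u² squared terms: (-5)²·∫cos(x)² dx = 25·π/2 = 25*π/2;  (-3)²·∫sin(5x)² dx = 9·π/2 = 9*π/2.
  u² cross terms: 2·(-5)·(-3)·∫cos(x)·sin(5x) dx = 30·(0) = 0.
  So ∫_0^π u² dx = 25*π/2 + 9*π/2 + 0 = 17*π.
  (u')² squared terms: (-15)²·∫cos(5x)² dx = 225·π/2 = 225*π/2;  (5)²·∫sin(x)² dx = 25·π/2 = 25*π/2.
  (u')² cross terms: 2·(-15)·(5)·∫cos(5x)·sin(x) dx = -150·(0) = 0.
  So ∫_0^π (u')² dx = 225*π/2 + 25*π/2 + 0 = 125*π.
||u||_{H^1}^2 = (17*π) + (125*π) = 142*π.


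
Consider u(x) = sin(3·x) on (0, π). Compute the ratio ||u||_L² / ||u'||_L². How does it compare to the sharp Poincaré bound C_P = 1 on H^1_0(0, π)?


||u||_L² / ||u'||_L² = 1/3 < C_P = 1.

u(x) = sin(3·x), so u'(x) = 3*cos(3*x).
Writing u(x) = A·sin(kπx/L) with A = 1 and k = 3, use ∫_0^L sin²(kπx/L) dx = L/2 and ∫_0^L cos²(kπx/L) dx = L/2.
u² = 1·sin²(3·x) and (u')² = 9·cos²(3·x), and each of sin², cos² integrates to L/2 = π/2 over (0, π).
∫_0^π u² dx = π/2, so ||u||_L² = sqrt(2)*sqrt(π)/2.
∫_0^π (u')² dx = 9*π/2, so ||u'||_L² = 3*sqrt(2)*sqrt(π)/2.
Ratio ||u||_L² / ||u'||_L² = 1/3.
Sharp Poincaré constant on H^1_0(0, π) is C_P = L/π = 1, achieved by sin(x).
This is the k = 3 harmonic; the ratio L/(kπ) is strictly less than C_P = L/π, consistent with the sharp inequality ||u||_L² ≤ C_P ||u'||_L².


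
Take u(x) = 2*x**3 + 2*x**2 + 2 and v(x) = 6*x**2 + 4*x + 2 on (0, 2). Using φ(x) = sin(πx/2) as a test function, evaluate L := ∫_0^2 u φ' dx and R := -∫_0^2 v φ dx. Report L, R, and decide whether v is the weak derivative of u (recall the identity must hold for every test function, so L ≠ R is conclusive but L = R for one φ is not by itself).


LHS = -64/π + 192/π^3, RHS = -72/π + 192/π^3. No, v is not the weak derivative of u.

u(x) = 2*x**3 + 2*x**2 + 2, classical derivative u'(x) = 6*x**2 + 4*x.
φ(x) = sin(πx/2), so φ'(x) = π*cos(π*x/2)/2.
Note φ(0) = φ(2) = 0, so the boundary term u·φ vanishes.
LHS = ∫_0^2 u(x) φ'(x) dx = ∫_0^2 (π*x^3*cos(π*x/2) + π*x^2*cos(π*x/2) + π*cos(π*x/2)) dx. Term by term:
  ∫_0^2 π*cos(π*x/2) dx = 0;  ∫_0^2 π*x^2*cos(π*x/2) dx = -16/π;  ∫_0^2 π*x^3*cos(π*x/2) dx = -48/π + 192/π^3.
Sum: 0 − 16/π + -48/π + 192/π^3 = -64/π + 192/π^3.
So LHS = -64/π + 192/π^3.
∫_0^2 v(x) φ(x) dx = ∫_0^2 (6*x^2*sin(π*x/2) + 4*x*sin(π*x/2) + 2*sin(π*x/2)) dx. Term by term:
  ∫_0^2 2*sin(π*x/2) dx = 8/π;  ∫_0^2 4*x*sin(π*x/2) dx = 16/π;  ∫_0^2 6*x^2*sin(π*x/2) dx = -192/π^3 + 48/π.
Sum: 8/π + 16/π + -192/π^3 + 48/π = -192/π^3 + 72/π.
So RHS = -∫_0^2 v(x) φ(x) dx = -72/π + 192/π^3.
LHS − RHS = 8/π ≠ 0, so the identity fails.
(For a valid weak derivative the identity must hold for EVERY test function, in particular this one. The failure shows v is NOT the weak derivative of u.)
Correct weak derivative would be u'(x) = 6*x**2 + 4*x.


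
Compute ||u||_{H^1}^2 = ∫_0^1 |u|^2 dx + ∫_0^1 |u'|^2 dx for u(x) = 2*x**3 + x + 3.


||u||_{H^1}^2 = 607/21

The H^1 norm (squared) on an interval (0, L) is
  ||u||_{H^1}^2 = ∫_0^L u(x)^2 dx + ∫_0^L u'(x)^2 dx.
Compute u'(x) = 6*x**2 + 1.
Then u(x)^2 = 4*x**6 + 4*x**4 + 12*x**3 + x**2 + 6*x + 9 and u'(x)^2 = 36*x**4 + 12*x**2 + 1.
Integrate each monomial from 0 to 1 using ∫_0^1 c·x^n dx = c·1^(n+1)/(n+1):
  ∫_0^1 u(x)^2 dx = ∫_0^1 (4*x^6 + 4*x^4 + 12*x^3 + x^2 + 6*x + 9) dx. Term by term:
    ∫_0^1 4*x^6 dx = 4/7;  ∫_0^1 4*x^4 dx = 4/5;  ∫_0^1 12*x^3 dx = 3;
    ∫_0^1 x^2 dx = 1/3;  ∫_0^1 6*x dx = 3;  ∫_0^1 9 dx = 9.
  Sum: 4/7 + 4/5 + 3 + 1/3 + 3 + 9 = 1754/105.
  ∫_0^1 u'(x)^2 dx = ∫_0^1 (36*x^4 + 12*x^2 + 1) dx. Term by term:
    ∫_0^1 36*x^4 dx = 36/5;  ∫_0^1 12*x^2 dx = 4;  ∫_0^1 1 dx = 1.
  Sum: 36/5 + 4 + 1 = 61/5.
Adding: ||u||_{H^1}^2 = 1754/105 + 61/5 = 607/21.


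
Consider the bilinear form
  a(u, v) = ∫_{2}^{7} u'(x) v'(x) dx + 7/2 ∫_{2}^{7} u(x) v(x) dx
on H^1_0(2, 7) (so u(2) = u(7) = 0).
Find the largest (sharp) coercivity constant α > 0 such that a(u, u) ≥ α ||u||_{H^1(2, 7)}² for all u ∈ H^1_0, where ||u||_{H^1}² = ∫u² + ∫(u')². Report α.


α = 1

Coercivity of a(·,·) on H^1_0(2, 7) means a(u, u) ≥ α ||u||_{H^1}² for every u ∈ H^1_0.
The interval has length L = 5, and Poincaré/coercivity depend only on L. Here a(u, u) = ∫(u')² + (7/2)·∫u².
Here c = 7/2 ≥ 1, so a(u,u) = ∫(u')² + c∫u² ≥ ∫(u')² + ∫u² = ||u||_{H^1}², i.e. α = 1 works. No larger α is possible: a(u,u) ≥ α||u||_{H^1}² means (1−α)∫(u')² ≥ (α−c)∫u², and for the modes u_n = sin(nπ(x−x₀)/L) (x₀ the left endpoint) one has ∫u_n²/∫(u_n')² = (L/(nπ))² → 0, so a(u_n,u_n)/||u_n||_{H^1}² → 1. Hence the optimal constant is α = 1.
Therefore α = 1.


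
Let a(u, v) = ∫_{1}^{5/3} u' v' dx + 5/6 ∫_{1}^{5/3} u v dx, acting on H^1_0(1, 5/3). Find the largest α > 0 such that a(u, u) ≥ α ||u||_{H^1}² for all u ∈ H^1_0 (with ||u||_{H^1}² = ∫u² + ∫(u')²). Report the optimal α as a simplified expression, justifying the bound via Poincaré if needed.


α = (10 + 27*π^2)/(3*(4 + 9*π^2))

Coercivity of a(·,·) on H^1_0(1, 5/3) means a(u, u) ≥ α ||u||_{H^1}² for every u ∈ H^1_0.
The interval has length L = 2/3, and Poincaré/coercivity depend only on L. Here a(u, u) = ∫(u')² + (5/6)·∫u².
Here 0 < c = 5/6 < 1. The condition a(u,u) ≥ α||u||_{H^1}² reads (1−α)∫(u')² ≥ (α−c)∫u². Any admissible α is ≤ 1 (rapidly oscillating u have ∫u²/∫(u')² → 0), and α = 1 would force 0 ≥ (1−c)∫u², impossible since c < 1; so 1−α > 0. By the sharp Poincaré inequality on H^1_0 of an interval of length L, ∫(u')² ≥ (π/L)²∫u² with equality for the first sine mode sin(π(x−x₀)/L) (x₀ the left endpoint), so the inequality holds for all u iff (1−α)(π/L)² ≥ α − c, i.e. α ≤ ((π/L)² + c)/((π/L)² + 1) = (1 + c(L/π)²)/(1 + (L/π)²). With (π/L)² = 9*π^2/4 and c = 5/6, the largest admissible constant is α = ((π/L)² + c)/((π/L)² + 1).
Simplifying, α = (10 + 27*π^2)/(3*(4 + 9*π^2)).


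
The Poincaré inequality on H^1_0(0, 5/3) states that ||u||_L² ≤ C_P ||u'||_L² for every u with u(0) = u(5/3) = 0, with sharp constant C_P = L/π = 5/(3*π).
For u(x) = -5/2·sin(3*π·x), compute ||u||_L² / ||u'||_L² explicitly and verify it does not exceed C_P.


||u||_L² / ||u'||_L² = 1/(3*π) < C_P = 5/(3*π).

u(x) = -5/2·sin(3*π·x), so u'(x) = -15*π*cos(3*π*x)/2.
Writing u(x) = A·sin(kπx/L) with A = -5/2 and k = 5, use ∫_0^L sin²(kπx/L) dx = L/2 and ∫_0^L cos²(kπx/L) dx = L/2.
u² = 25/4·sin²(3*π·x) and (u')² = 225*π^2/4·cos²(3*π·x), and each of sin², cos² integrates to L/2 = 5/6 over (0, 5/3).
∫_0^5/3 u² dx = 125/24, so ||u||_L² = 5*sqrt(30)/12.
∫_0^5/3 (u')² dx = 375*π^2/8, so ||u'||_L² = 5*sqrt(30)*π/4.
Ratio ||u||_L² / ||u'||_L² = 1/(3*π).
Sharp Poincaré constant on H^1_0(0, 5/3) is C_P = L/π = 5/(3*π), achieved by sin(3*π/5·x).
This is the k = 5 harmonic; the ratio L/(kπ) is strictly less than C_P = L/π, consistent with the sharp inequality ||u||_L² ≤ C_P ||u'||_L².


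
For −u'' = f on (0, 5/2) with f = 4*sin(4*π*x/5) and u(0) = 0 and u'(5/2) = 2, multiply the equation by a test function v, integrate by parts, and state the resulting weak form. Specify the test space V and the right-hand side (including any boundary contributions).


V = {v ∈ H^1(0, 5/2) : v(0) = 0} (test functions vanish at x = 0 where u is specified); weak form: ∫_0^5/2 u'v' dx = ∫_0^5/2 (4*sin(4*π*x/5)) v dx + 2·v(5/2) for all v ∈ V.

Multiply both sides by a test function v and integrate from 0 to 5/2:
  ∫_0^5/2 −u''(x) v(x) dx = ∫_0^5/2 f(x) v(x) dx.
Integrate the LHS by parts once:
  ∫_0^5/2 −u'' v dx = −[u'(x) v(x)]_0^5/2 + ∫_0^5/2 u'(x) v'(x) dx.
Thus ∫_0^5/2 u'(x) v'(x) dx = ∫_0^5/2 f(x) v(x) dx + [u'(x) v(x)]_0^5/2.
Choose V so that boundary terms are either known or forced to vanish.
Mixed BC: u(0) = 0 (Dirichlet) and u'(5/2) = 2 (Neumann). Define V = {v ∈ H^1(0, 5/2) : v(0) = 0}. Then [u' v]_0^5/2 = u'(5/2)·v(5/2) − u'(0)·0 = 2·v(5/2).
Weak formulation: find u (satisfying any essential BC) such that ∫_0^5/2 u'(x) v'(x) dx = ∫_0^5/2 f v dx + 2·v(5/2) for all v ∈ V (Dirichlet at 0 absorbed into V; Neumann datum at x = 5/2 contributes the boundary term).
Substituting f(x) = 4*sin(4*π*x/5), the right-hand side is ∫_0^5/2 (4*sin(4*π*x/5)) v dx + 2·v(5/2).


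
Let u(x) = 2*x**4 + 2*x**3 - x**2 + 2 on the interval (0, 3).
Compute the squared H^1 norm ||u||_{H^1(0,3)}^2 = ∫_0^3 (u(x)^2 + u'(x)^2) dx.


||u||_{H^1}^2 = 1638078/35

The H^1 norm (squared) on an interval (0, L) is
  ||u||_{H^1}^2 = ∫_0^L u(x)^2 dx + ∫_0^L u'(x)^2 dx.
Compute u'(x) = 8*x**3 + 6*x**2 - 2*x.
Then u(x)^2 = 4*x**8 + 8*x**7 - 4*x**5 + 9*x**4 + 8*x**3 - 4*x**2 + 4 and u'(x)^2 = 64*x**6 + 96*x**5 + 4*x**4 - 24*x**3 + 4*x**2.
Integrate each monomial from 0 to 3 using ∫_0^3 c·x^n dx = c·3^(n+1)/(n+1):
  ∫_0^3 u(x)^2 dx = ∫_0^3 (4*x^8 + 8*x^7 - 4*x^5 + 9*x^4 + 8*x^3 - 4*x^2 + 4) dx. Term by term:
    ∫_0^3 4*x^8 dx = 8748;  ∫_0^3 8*x^7 dx = 6561;  ∫_0^3 -4*x^5 dx = -486;
    ∫_0^3 9*x^4 dx = 2187/5;  ∫_0^3 8*x^3 dx = 162;  ∫_0^3 -4*x^2 dx = -36;
    ∫_0^3 4 dx = 12.
  Sum: 8748 + 6561 − 486 + 2187/5 + 162 − 36 + 12 = 76992/5.
  ∫_0^3 u'(x)^2 dx = ∫_0^3 (64*x^6 + 96*x^5 + 4*x^4 - 24*x^3 + 4*x^2) dx. Term by term:
    ∫_0^3 64*x^6 dx = 139968/7;  ∫_0^3 96*x^5 dx = 11664;  ∫_0^3 4*x^4 dx = 972/5;
    ∫_0^3 -24*x^3 dx = -486;  ∫_0^3 4*x^2 dx = 36.
  Sum: 139968/7 + 11664 + 972/5 − 486 + 36 = 1099134/35.
Adding: ||u||_{H^1}^2 = 76992/5 + 1099134/35 = 1638078/35.


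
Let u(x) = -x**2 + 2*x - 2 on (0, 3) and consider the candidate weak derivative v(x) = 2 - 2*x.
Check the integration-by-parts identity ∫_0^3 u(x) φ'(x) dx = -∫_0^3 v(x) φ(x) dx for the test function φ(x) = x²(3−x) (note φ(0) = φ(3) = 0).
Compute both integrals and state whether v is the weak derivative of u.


LHS = 54/5, RHS = 54/5. Yes, v = u' weakly.

u(x) = -x**2 + 2*x - 2, classical derivative u'(x) = 2 - 2*x.
φ(x) = x²(3−x), so φ'(x) = 3*x*(2 - x).
Note φ(0) = φ(3) = 0, so the boundary term u·φ vanishes.
LHS = ∫_0^3 u(x) φ'(x) dx = ∫_0^3 (3*x^4 - 12*x^3 + 18*x^2 - 12*x) dx. Term by term:
  ∫_0^3 3*x^4 dx = 729/5;  ∫_0^3 -12*x^3 dx = -243;  ∫_0^3 18*x^2 dx = 162;
  ∫_0^3 -12*x dx = -54.
Sum: 729/5 − 243 + 162 − 54 = 54/5.
So LHS = 54/5.
∫_0^3 v(x) φ(x) dx = ∫_0^3 (2*x^4 - 8*x^3 + 6*x^2) dx. Term by term:
  ∫_0^3 2*x^4 dx = 486/5;  ∫_0^3 -8*x^3 dx = -162;  ∫_0^3 6*x^2 dx = 54.
Sum: 486/5 − 162 + 54 = -54/5.
So RHS = -∫_0^3 v(x) φ(x) dx = 54/5.
LHS = RHS, so the identity holds for this test φ.
Moreover u is smooth here and v(x) = u'(x) = 2 - 2*x pointwise, so the identity holds for every test function. Hence v is the weak derivative of u.


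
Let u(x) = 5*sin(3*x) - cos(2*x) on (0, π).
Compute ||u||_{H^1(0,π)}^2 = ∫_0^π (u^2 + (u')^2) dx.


||u||_{H^1(0,π)}^2 = -60 + 255*π/2

u'(x) = 2*sin(2*x) + 15*cos(3*x).
Expand u² and (u')² and integrate term by term on (0, π), using: for integers n ≥ 1, ∫_0^π sin²(nx) dx = ∫_0^π cos²(nx) dx = π/2; for n ≠ n', ∫_0^π sin(nx)sin(n'x) dx = ∫_0^π cos(nx)cos(n'x) dx = 0; and by product-to-sum, ∫_0^π sin(nx)cos(n'x) dx = ½∫_0^π [sin((n+n')x) + sin((n−n')x)] dx, which is 0 when n+n' is even and 2n/(n²−n'²) when n+n' is odd (it need not vanish on (0, π)).
  u² squared terms: (-1)²·∫cos(2x)² dx = 1·π/2 = π/2;  (5)²·∫sin(3x)² dx = 25·π/2 = 25*π/2.
  u² cross terms: 2·(-1)·(5)·∫cos(2x)·sin(3x) dx = -10·(6/5) = -12.
  So ∫_0^π u² dx = π/2 + 25*π/2 − 12 = -12 + 13*π.
  (u')² squared terms: (2)²·∫sin(2x)² dx = 4·π/2 = 2*π;  (15)²·∫cos(3x)² dx = 225·π/2 = 225*π/2.
  (u')² cross terms: 2·(2)·(15)·∫sin(2x)·cos(3x) dx = 60·(-4/5) = -48.
  So ∫_0^π (u')² dx = 2*π + 225*π/2 − 48 = -48 + 229*π/2.
||u||_{H^1}^2 = (-12 + 13*π) + (-48 + 229*π/2) = -60 + 255*π/2.


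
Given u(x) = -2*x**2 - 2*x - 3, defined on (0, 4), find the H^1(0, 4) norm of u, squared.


||u||_{H^1}^2 = 34348/15

The H^1 norm (squared) on an interval (0, L) is
  ||u||_{H^1}^2 = ∫_0^L u(x)^2 dx + ∫_0^L u'(x)^2 dx.
Compute u'(x) = -4*x - 2.
Then u(x)^2 = 4*x**4 + 8*x**3 + 16*x**2 + 12*x + 9 and u'(x)^2 = 16*x**2 + 16*x + 4.
Integrate each monomial from 0 to 4 using ∫_0^4 c·x^n dx = c·4^(n+1)/(n+1):
  ∫_0^4 u(x)^2 dx = ∫_0^4 (4*x^4 + 8*x^3 + 16*x^2 + 12*x + 9) dx. Term by term:
    ∫_0^4 4*x^4 dx = 4096/5;  ∫_0^4 8*x^3 dx = 512;  ∫_0^4 16*x^2 dx = 1024/3;
    ∫_0^4 12*x dx = 96;  ∫_0^4 9 dx = 36.
  Sum: 4096/5 + 512 + 1024/3 + 96 + 36 = 27068/15.
  ∫_0^4 u'(x)^2 dx = ∫_0^4 (16*x^2 + 16*x + 4) dx. Term by term:
    ∫_0^4 16*x^2 dx = 1024/3;  ∫_0^4 16*x dx = 128;  ∫_0^4 4 dx = 16.
  Sum: 1024/3 + 128 + 16 = 1456/3.
Adding: ||u||_{H^1}^2 = 27068/15 + 1456/3 = 34348/15.


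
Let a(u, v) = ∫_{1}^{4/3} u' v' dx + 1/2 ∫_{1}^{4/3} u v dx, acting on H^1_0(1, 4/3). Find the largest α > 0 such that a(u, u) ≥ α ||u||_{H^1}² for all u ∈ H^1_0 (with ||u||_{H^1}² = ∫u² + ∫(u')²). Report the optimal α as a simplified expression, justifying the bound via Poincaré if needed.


α = (1 + 18*π^2)/(2*(1 + 9*π^2))

Coercivity of a(·,·) on H^1_0(1, 4/3) means a(u, u) ≥ α ||u||_{H^1}² for every u ∈ H^1_0.
The interval has length L = 1/3, and Poincaré/coercivity depend only on L. Here a(u, u) = ∫(u')² + (1/2)·∫u².
Here 0 < c = 1/2 < 1. The condition a(u,u) ≥ α||u||_{H^1}² reads (1−α)∫(u')² ≥ (α−c)∫u². Any admissible α is ≤ 1 (rapidly oscillating u have ∫u²/∫(u')² → 0), and α = 1 would force 0 ≥ (1−c)∫u², impossible since c < 1; so 1−α > 0. By the sharp Poincaré inequality on H^1_0 of an interval of length L, ∫(u')² ≥ (π/L)²∫u² with equality for the first sine mode sin(π(x−x₀)/L) (x₀ the left endpoint), so the inequality holds for all u iff (1−α)(π/L)² ≥ α − c, i.e. α ≤ ((π/L)² + c)/((π/L)² + 1) = (1 + c(L/π)²)/(1 + (L/π)²). With (π/L)² = 9*π^2 and c = 1/2, the largest admissible constant is α = ((π/L)² + c)/((π/L)² + 1).
Simplifying, α = (1 + 18*π^2)/(2*(1 + 9*π^2)).


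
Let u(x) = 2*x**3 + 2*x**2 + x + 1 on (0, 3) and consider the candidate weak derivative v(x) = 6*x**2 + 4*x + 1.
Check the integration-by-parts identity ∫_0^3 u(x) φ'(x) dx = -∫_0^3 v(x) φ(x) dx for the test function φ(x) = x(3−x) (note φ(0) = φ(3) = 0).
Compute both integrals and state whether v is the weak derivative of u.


LHS = -522/5, RHS = -522/5. Yes, v = u' weakly.

u(x) = 2*x**3 + 2*x**2 + x + 1, classical derivative u'(x) = 6*x**2 + 4*x + 1.
φ(x) = x(3−x), so φ'(x) = 3 - 2*x.
Note φ(0) = φ(3) = 0, so the boundary term u·φ vanishes.
LHS = ∫_0^3 u(x) φ'(x) dx = ∫_0^3 (-4*x^4 + 2*x^3 + 4*x^2 + x + 3) dx. Term by term:
  ∫_0^3 -4*x^4 dx = -972/5;  ∫_0^3 2*x^3 dx = 81/2;  ∫_0^3 4*x^2 dx = 36;
  ∫_0^3 x dx = 9/2;  ∫_0^3 3 dx = 9.
Sum: -972/5 + 81/2 + 36 + 9/2 + 9 = -522/5.
So LHS = -522/5.
∫_0^3 v(x) φ(x) dx = ∫_0^3 (-6*x^4 + 14*x^3 + 11*x^2 + 3*x) dx. Term by term:
  ∫_0^3 -6*x^4 dx = -1458/5;  ∫_0^3 14*x^3 dx = 567/2;  ∫_0^3 11*x^2 dx = 99;
  ∫_0^3 3*x dx = 27/2.
Sum: -1458/5 + 567/2 + 99 + 27/2 = 522/5.
So RHS = -∫_0^3 v(x) φ(x) dx = -522/5.
LHS = RHS, so the identity holds for this test φ.
Moreover u is smooth here and v(x) = u'(x) = 6*x**2 + 4*x + 1 pointwise, so the identity holds for every test function. Hence v is the weak derivative of u.


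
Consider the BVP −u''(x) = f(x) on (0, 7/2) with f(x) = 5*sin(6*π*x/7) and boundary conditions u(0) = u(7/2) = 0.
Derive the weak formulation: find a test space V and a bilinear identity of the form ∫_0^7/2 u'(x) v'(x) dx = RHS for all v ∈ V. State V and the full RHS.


V = H^1_0(0, 7/2) (so v(0) = v(7/2) = 0); weak form: ∫_0^7/2 u'v' dx = ∫_0^7/2 (5*sin(6*π*x/7)) v dx for all v ∈ V.

Multiply both sides by a test function v and integrate from 0 to 7/2:
  ∫_0^7/2 −u''(x) v(x) dx = ∫_0^7/2 f(x) v(x) dx.
Integrate the LHS by parts once:
  ∫_0^7/2 −u'' v dx = −[u'(x) v(x)]_0^7/2 + ∫_0^7/2 u'(x) v'(x) dx.
Thus ∫_0^7/2 u'(x) v'(x) dx = ∫_0^7/2 f(x) v(x) dx + [u'(x) v(x)]_0^7/2.
Choose V so that boundary terms are either known or forced to vanish.
u is Dirichlet: u(0) = u(7/2) = 0. Let V = H^1_0(0, 7/2); then v(0) = v(7/2) = 0, and [u' v]_0^7/2 = 0.
Weak formulation: find u (satisfying any essential BC) such that ∫_0^7/2 u'(x) v'(x) dx = ∫_0^7/2 f v dx for all v ∈ V.
Substituting f(x) = 5*sin(6*π*x/7), the right-hand side is ∫_0^7/2 (5*sin(6*π*x/7)) v dx.


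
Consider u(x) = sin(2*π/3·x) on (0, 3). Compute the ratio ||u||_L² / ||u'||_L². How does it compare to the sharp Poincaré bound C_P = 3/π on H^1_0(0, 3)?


||u||_L² / ||u'||_L² = 3/(2*π) < C_P = 3/π.

u(x) = sin(2*π/3·x), so u'(x) = 2*π*cos(2*π*x/3)/3.
Writing u(x) = A·sin(kπx/L) with A = 1 and k = 2, use ∫_0^L sin²(kπx/L) dx = L/2 and ∫_0^L cos²(kπx/L) dx = L/2.
u² = 1·sin²(2*π/3·x) and (u')² = 4*π^2/9·cos²(2*π/3·x), and each of sin², cos² integrates to L/2 = 3/2 over (0, 3).
∫_0^3 u² dx = 3/2, so ||u||_L² = sqrt(6)/2.
∫_0^3 (u')² dx = 2*π^2/3, so ||u'||_L² = sqrt(6)*π/3.
Ratio ||u||_L² / ||u'||_L² = 3/(2*π).
Sharp Poincaré constant on H^1_0(0, 3) is C_P = L/π = 3/π, achieved by sin(π/3·x).
This is the k = 2 harmonic; the ratio L/(kπ) is strictly less than C_P = L/π, consistent with the sharp inequality ||u||_L² ≤ C_P ||u'||_L².


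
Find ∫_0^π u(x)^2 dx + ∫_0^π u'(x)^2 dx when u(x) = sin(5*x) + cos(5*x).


||u||_{H^1(0,π)}^2 = 26*π

u'(x) = -5*sin(5*x) + 5*cos(5*x).
Expand u² and (u')² and integrate term by term on (0, π), using: for integers n ≥ 1, ∫_0^π sin²(nx) dx = ∫_0^π cos²(nx) dx = π/2; for n ≠ n', ∫_0^π sin(nx)sin(n'x) dx = ∫_0^π cos(nx)cos(n'x) dx = 0; and by product-to-sum, ∫_0^π sin(nx)cos(n'x) dx = ½∫_0^π [sin((n+n')x) + sin((n−n')x)] dx, which is 0 when n+n' is even and 2n/(n²−n'²) when n+n' is odd (it need not vanish on (0, π)).
  u² squared terms: (1)²·∫cos(5x)² dx = 1·π/2 = π/2;  (1)²·∫sin(5x)² dx = 1·π/2 = π/2.
  u² cross terms: 2·(1)·(1)·∫cos(5x)·sin(5x) dx = 2·(0) = 0.
  So ∫_0^π u² dx = π/2 + π/2 + 0 = π.
  (u')² squared terms: (-5)²·∫sin(5x)² dx = 25·π/2 = 25*π/2;  (5)²·∫cos(5x)² dx = 25·π/2 = 25*π/2.
  (u')² cross terms: 2·(-5)·(5)·∫sin(5x)·cos(5x) dx = -50·(0) = 0.
  So ∫_0^π (u')² dx = 25*π/2 + 25*π/2 + 0 = 25*π.
||u||_{H^1}^2 = (π) + (25*π) = 26*π.


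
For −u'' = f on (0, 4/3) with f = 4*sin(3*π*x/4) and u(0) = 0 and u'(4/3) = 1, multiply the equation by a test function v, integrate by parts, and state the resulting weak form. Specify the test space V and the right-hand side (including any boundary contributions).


V = {v ∈ H^1(0, 4/3) : v(0) = 0} (test functions vanish at x = 0 where u is specified); weak form: ∫_0^4/3 u'v' dx = ∫_0^4/3 (4*sin(3*π*x/4)) v dx + v(4/3) for all v ∈ V.

Multiply both sides by a test function v and integrate from 0 to 4/3:
  ∫_0^4/3 −u''(x) v(x) dx = ∫_0^4/3 f(x) v(x) dx.
Integrate the LHS by parts once:
  ∫_0^4/3 −u'' v dx = −[u'(x) v(x)]_0^4/3 + ∫_0^4/3 u'(x) v'(x) dx.
Thus ∫_0^4/3 u'(x) v'(x) dx = ∫_0^4/3 f(x) v(x) dx + [u'(x) v(x)]_0^4/3.
Choose V so that boundary terms are either known or forced to vanish.
Mixed BC: u(0) = 0 (Dirichlet) and u'(4/3) = 1 (Neumann). Define V = {v ∈ H^1(0, 4/3) : v(0) = 0}. Then [u' v]_0^4/3 = u'(4/3)·v(4/3) − u'(0)·0 = v(4/3).
Weak formulation: find u (satisfying any essential BC) such that ∫_0^4/3 u'(x) v'(x) dx = ∫_0^4/3 f v dx + v(4/3) for all v ∈ V (Dirichlet at 0 absorbed into V; Neumann datum at x = 4/3 contributes the boundary term).
Substituting f(x) = 4*sin(3*π*x/4), the right-hand side is ∫_0^4/3 (4*sin(3*π*x/4)) v dx + v(4/3).


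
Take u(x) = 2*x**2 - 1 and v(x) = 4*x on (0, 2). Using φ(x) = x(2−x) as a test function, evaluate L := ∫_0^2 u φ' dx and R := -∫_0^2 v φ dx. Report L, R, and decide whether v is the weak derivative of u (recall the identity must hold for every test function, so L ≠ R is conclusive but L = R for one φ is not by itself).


LHS = -16/3, RHS = -16/3. Yes, v = u' weakly.

u(x) = 2*x**2 - 1, classical derivative u'(x) = 4*x.
φ(x) = x(2−x), so φ'(x) = 2 - 2*x.
Note φ(0) = φ(2) = 0, so the boundary term u·φ vanishes.
LHS = ∫_0^2 u(x) φ'(x) dx = ∫_0^2 (-4*x^3 + 4*x^2 + 2*x - 2) dx. Term by term:
  ∫_0^2 -4*x^3 dx = -16;  ∫_0^2 4*x^2 dx = 32/3;  ∫_0^2 2*x dx = 4;
  ∫_0^2 -2 dx = -4.
Sum: -16 + 32/3 + 4 − 4 = -16/3.
So LHS = -16/3.
∫_0^2 v(x) φ(x) dx = ∫_0^2 (-4*x^3 + 8*x^2) dx. Term by term:
  ∫_0^2 -4*x^3 dx = -16;  ∫_0^2 8*x^2 dx = 64/3.
Sum: -16 + 64/3 = 16/3.
So RHS = -∫_0^2 v(x) φ(x) dx = -16/3.
LHS = RHS, so the identity holds for this test φ.
Moreover u is smooth here and v(x) = u'(x) = 4*x pointwise, so the identity holds for every test function. Hence v is the weak derivative of u.


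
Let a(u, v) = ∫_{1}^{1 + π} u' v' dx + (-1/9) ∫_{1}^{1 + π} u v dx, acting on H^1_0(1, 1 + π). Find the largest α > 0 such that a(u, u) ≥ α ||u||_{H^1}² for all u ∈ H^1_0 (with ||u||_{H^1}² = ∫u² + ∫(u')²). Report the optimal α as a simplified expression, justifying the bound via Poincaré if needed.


α = 4/9

Coercivity of a(·,·) on H^1_0(1, 1 + π) means a(u, u) ≥ α ||u||_{H^1}² for every u ∈ H^1_0.
The interval has length L = π, and Poincaré/coercivity depend only on L. Here a(u, u) = ∫(u')² + (-1/9)·∫u².
Here c = -1/9 < 0 with |c| < (π/L)² = 1, so coercivity still holds. The condition a(u,u) ≥ α||u||_{H^1}² reads (1−α)∫(u')² ≥ (α−c)∫u². Any admissible α is ≤ 1 (rapidly oscillating u have ∫u²/∫(u')² → 0), and α = 1 would force 0 ≥ (1−c)∫u², impossible since c < 1; so 1−α > 0. By the sharp Poincaré inequality on H^1_0 of an interval of length L, ∫(u')² ≥ (π/L)²∫u² with equality for the first sine mode sin(π(x−x₀)/L) (x₀ the left endpoint), so the inequality holds for all u iff (1−α)(π/L)² ≥ α − c, i.e. α ≤ ((π/L)² + c)/((π/L)² + 1) = (1 + c(L/π)²)/(1 + (L/π)²). (Direct route, valid since c ≤ 0: Poincaré gives c∫u² ≥ c(L/π)²∫(u')², so a(u,u) ≥ (1 + c(L/π)²)∫(u')², while ||u||_{H^1}² ≤ (1 + (L/π)²)∫(u')²; dividing yields the same α.) With (π/L)² = 1 and c = -1/9, the largest admissible constant is α = ((π/L)² + c)/((π/L)² + 1).
Simplifying, α = 4/9.


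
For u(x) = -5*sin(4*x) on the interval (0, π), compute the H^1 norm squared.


||u||_{H^1(0,π)}^2 = 425*π/2

u'(x) = -20*cos(4*x).
Expand u² and (u')² and integrate term by term on (0, π), using: for integers n ≥ 1, ∫_0^π sin²(nx) dx = ∫_0^π cos²(nx) dx = π/2; for n ≠ n', ∫_0^π sin(nx)sin(n'x) dx = ∫_0^π cos(nx)cos(n'x) dx = 0; and by product-to-sum, ∫_0^π sin(nx)cos(n'x) dx = ½∫_0^π [sin((n+n')x) + sin((n−n')x)] dx, which is 0 when n+n' is even and 2n/(n²−n'²) when n+n' is odd (it need not vanish on (0, π)).
  u² squared terms: (-5)²·∫sin(4x)² dx = 25·π/2 = 25*π/2.
  So ∫_0^π u² dx = 25*π/2.
  (u')² squared terms: (-20)²·∫cos(4x)² dx = 400·π/2 = 200*π.
  So ∫_0^π (u')² dx = 200*π.
||u||_{H^1}^2 = (25*π/2) + (200*π) = 425*π/2.


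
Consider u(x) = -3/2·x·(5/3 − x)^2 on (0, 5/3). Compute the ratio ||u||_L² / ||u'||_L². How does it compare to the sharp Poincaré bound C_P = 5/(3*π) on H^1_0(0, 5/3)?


||u||_L² / ||u'||_L² = 5*sqrt(14)/42 < C_P = 5/(3*π).

u(x) = -3/2·x·(5/3 − x)^2, so u'(x) = (5 - 9*x)*(3*x - 5)/6.
u(x) = -3/2·x·(5/3 − x)^2 vanishes at x = 0 and x = 5/3, so u ∈ H^1_0(0, 5/3). Differentiate via the product rule and integrate the resulting polynomials term by term.
  ∫_0^5/3 u² dx = ∫_0^5/3 (9*x^6/4 - 15*x^5 + 75*x^4/2 - 125*x^3/3 + 625*x^2/36) dx. Term by term:
    ∫_0^5/3 9*x^6/4 dx = 78125/6804;  ∫_0^5/3 -15*x^5 dx = -78125/1458;  ∫_0^5/3 75*x^4/2 dx = 15625/162;
    ∫_0^5/3 -125*x^3/3 dx = -78125/972;  ∫_0^5/3 625*x^2/36 dx = 78125/2916.
  Sum: 78125/6804 − 78125/1458 + 15625/162 − 78125/972 + 78125/2916 = 15625/20412.
  ∫_0^5/3 (u')² dx = ∫_0^5/3 (81*x^4/4 - 90*x^3 + 275*x^2/2 - 250*x/3 + 625/36) dx. Term by term:
    ∫_0^5/3 81*x^4/4 dx = 625/12;  ∫_0^5/3 -90*x^3 dx = -3125/18;  ∫_0^5/3 275*x^2/2 dx = 34375/162;
    ∫_0^5/3 -250*x/3 dx = -3125/27;  ∫_0^5/3 625/36 dx = 3125/108.
  Sum: 625/12 − 3125/18 + 34375/162 − 3125/27 + 3125/108 = 625/162.
∫_0^5/3 u² dx = 15625/20412, so ||u||_L² = 125*sqrt(7)/378.
∫_0^5/3 (u')² dx = 625/162, so ||u'||_L² = 25*sqrt(2)/18.
Ratio ||u||_L² / ||u'||_L² = 5*sqrt(14)/42.
Sharp Poincaré constant on H^1_0(0, 5/3) is C_P = L/π = 5/(3*π), achieved by sin(3*π/5·x).
A polynomial bump cannot attain the sharp Poincaré constant (only the first sine eigenfunction does), so the ratio is strictly less than C_P, consistent with ||u||_L² ≤ C_P ||u'||_L².


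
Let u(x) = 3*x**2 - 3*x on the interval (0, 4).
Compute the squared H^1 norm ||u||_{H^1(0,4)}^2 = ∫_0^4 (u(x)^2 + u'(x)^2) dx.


||u||_{H^1}^2 = 6996/5

The H^1 norm (squared) on an interval (0, L) is
  ||u||_{H^1}^2 = ∫_0^L u(x)^2 dx + ∫_0^L u'(x)^2 dx.
Compute u'(x) = 6*x - 3.
Then u(x)^2 = 9*x**4 - 18*x**3 + 9*x**2 and u'(x)^2 = 36*x**2 - 36*x + 9.
Integrate each monomial from 0 to 4 using ∫_0^4 c·x^n dx = c·4^(n+1)/(n+1):
  ∫_0^4 u(x)^2 dx = ∫_0^4 (9*x^4 - 18*x^3 + 9*x^2) dx. Term by term:
    ∫_0^4 9*x^4 dx = 9216/5;  ∫_0^4 -18*x^3 dx = -1152;  ∫_0^4 9*x^2 dx = 192.
  Sum: 9216/5 − 1152 + 192 = 4416/5.
  ∫_0^4 u'(x)^2 dx = ∫_0^4 (36*x^2 - 36*x + 9) dx. Term by term:
    ∫_0^4 36*x^2 dx = 768;  ∫_0^4 -36*x dx = -288;  ∫_0^4 9 dx = 36.
  Sum: 768 − 288 + 36 = 516.
Adding: ||u||_{H^1}^2 = 4416/5 + 516 = 6996/5.


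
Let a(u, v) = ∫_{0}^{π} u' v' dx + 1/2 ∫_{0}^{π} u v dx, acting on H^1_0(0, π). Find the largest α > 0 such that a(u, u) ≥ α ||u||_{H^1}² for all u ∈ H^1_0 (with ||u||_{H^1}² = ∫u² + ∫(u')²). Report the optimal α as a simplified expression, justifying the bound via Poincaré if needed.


α = 3/4

Coercivity of a(·,·) on H^1_0(0, π) means a(u, u) ≥ α ||u||_{H^1}² for every u ∈ H^1_0.
The interval has length L = π, and Poincaré/coercivity depend only on L. Here a(u, u) = ∫(u')² + (1/2)·∫u².
Here 0 < c = 1/2 < 1. The condition a(u,u) ≥ α||u||_{H^1}² reads (1−α)∫(u')² ≥ (α−c)∫u². Any admissible α is ≤ 1 (rapidly oscillating u have ∫u²/∫(u')² → 0), and α = 1 would force 0 ≥ (1−c)∫u², impossible since c < 1; so 1−α > 0. By the sharp Poincaré inequality on H^1_0 of an interval of length L, ∫(u')² ≥ (π/L)²∫u² with equality for the first sine mode sin(π(x−x₀)/L) (x₀ the left endpoint), so the inequality holds for all u iff (1−α)(π/L)² ≥ α − c, i.e. α ≤ ((π/L)² + c)/((π/L)² + 1) = (1 + c(L/π)²)/(1 + (L/π)²). With (π/L)² = 1 and c = 1/2, the largest admissible constant is α = ((π/L)² + c)/((π/L)² + 1).
Simplifying, α = 3/4.


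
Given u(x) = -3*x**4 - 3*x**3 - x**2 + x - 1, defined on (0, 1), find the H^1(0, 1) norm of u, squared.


||u||_{H^1}^2 = 7333/84

The H^1 norm (squared) on an interval (0, L) is
  ||u||_{H^1}^2 = ∫_0^L u(x)^2 dx + ∫_0^L u'(x)^2 dx.
Compute u'(x) = -12*x**3 - 9*x**2 - 2*x + 1.
Then u(x)^2 = 9*x**8 + 18*x**7 + 15*x**6 + x**4 + 4*x**3 + 3*x**2 - 2*x + 1 and u'(x)^2 = 144*x**6 + 216*x**5 + 129*x**4 + 12*x**3 - 14*x**2 - 4*x + 1.
Integrate each monomial from 0 to 1 using ∫_0^1 c·x^n dx = c·1^(n+1)/(n+1):
  ∫_0^1 u(x)^2 dx = ∫_0^1 (9*x^8 + 18*x^7 + 15*x^6 + x^4 + 4*x^3 + 3*x^2 - 2*x + 1) dx. Term by term:
    ∫_0^1 9*x^8 dx = 1;  ∫_0^1 18*x^7 dx = 9/4;  ∫_0^1 15*x^6 dx = 15/7;
    ∫_0^1 x^4 dx = 1/5;  ∫_0^1 4*x^3 dx = 1;  ∫_0^1 3*x^2 dx = 1;
    ∫_0^1 -2*x dx = -1;  ∫_0^1 1 dx = 1.
  Sum: 1 + 9/4 + 15/7 + 1/5 + 1 + 1 − 1 + 1 = 1063/140.
  ∫_0^1 u'(x)^2 dx = ∫_0^1 (144*x^6 + 216*x^5 + 129*x^4 + 12*x^3 - 14*x^2 - 4*x + 1) dx. Term by term:
    ∫_0^1 144*x^6 dx = 144/7;  ∫_0^1 216*x^5 dx = 36;  ∫_0^1 129*x^4 dx = 129/5;
    ∫_0^1 12*x^3 dx = 3;  ∫_0^1 -14*x^2 dx = -14/3;  ∫_0^1 -4*x dx = -2;
    ∫_0^1 1 dx = 1.
  Sum: 144/7 + 36 + 129/5 + 3 − 14/3 − 2 + 1 = 8369/105.
Adding: ||u||_{H^1}^2 = 1063/140 + 8369/105 = 7333/84.


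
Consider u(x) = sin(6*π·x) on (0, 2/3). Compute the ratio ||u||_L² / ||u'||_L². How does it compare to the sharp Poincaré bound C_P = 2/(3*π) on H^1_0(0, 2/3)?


||u||_L² / ||u'||_L² = 1/(6*π) < C_P = 2/(3*π).

u(x) = sin(6*π·x), so u'(x) = 6*π*cos(6*π*x).
Writing u(x) = A·sin(kπx/L) with A = 1 and k = 4, use ∫_0^L sin²(kπx/L) dx = L/2 and ∫_0^L cos²(kπx/L) dx = L/2.
u² = 1·sin²(6*π·x) and (u')² = 36*π^2·cos²(6*π·x), and each of sin², cos² integrates to L/2 = 1/3 over (0, 2/3).
∫_0^2/3 u² dx = 1/3, so ||u||_L² = sqrt(3)/3.
∫_0^2/3 (u')² dx = 12*π^2, so ||u'||_L² = 2*sqrt(3)*π.
Ratio ||u||_L² / ||u'||_L² = 1/(6*π).
Sharp Poincaré constant on H^1_0(0, 2/3) is C_P = L/π = 2/(3*π), achieved by sin(3*π/2·x).
This is the k = 4 harmonic; the ratio L/(kπ) is strictly less than C_P = L/π, consistent with the sharp inequality ||u||_L² ≤ C_P ||u'||_L².


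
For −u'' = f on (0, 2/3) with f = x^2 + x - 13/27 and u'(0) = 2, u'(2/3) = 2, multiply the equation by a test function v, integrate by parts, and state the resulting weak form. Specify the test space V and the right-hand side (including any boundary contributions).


V = H^1(0, 2/3) (v unrestricted at boundary; u is determined up to an additive constant); weak form: ∫_0^2/3 u'v' dx = ∫_0^2/3 (x^2 + x - 13/27) v dx + 2·v(2/3) − 2·v(0) for all v ∈ V.

Multiply both sides by a test function v and integrate from 0 to 2/3:
  ∫_0^2/3 −u''(x) v(x) dx = ∫_0^2/3 f(x) v(x) dx.
Integrate the LHS by parts once:
  ∫_0^2/3 −u'' v dx = −[u'(x) v(x)]_0^2/3 + ∫_0^2/3 u'(x) v'(x) dx.
Thus ∫_0^2/3 u'(x) v'(x) dx = ∫_0^2/3 f(x) v(x) dx + [u'(x) v(x)]_0^2/3.
Choose V so that boundary terms are either known or forced to vanish.
u has inhomogeneous Neumann u'(0) = 2, u'(2/3) = 2. [u' v]_0^2/3 = (2)·v(2/3) − (2)·v(0) = 2·v(2/3) − 2·v(0). Take V = H^1(0, 2/3); boundary term becomes part of RHS.
Weak formulation: find u (satisfying any essential BC) such that ∫_0^2/3 u'(x) v'(x) dx = ∫_0^2/3 f v dx + 2·v(2/3) − 2·v(0) for all v ∈ V (Neumann data are natural BCs: they enter the RHS as boundary terms).
Substituting f(x) = x^2 + x - 13/27, the right-hand side is ∫_0^2/3 (x^2 + x - 13/27) v dx + 2·v(2/3) − 2·v(0).
Compatibility check (pure Neumann): taking v ≡ 1 ∈ V gives 0 = ∫_0^2/3 f dx + (2) − (2), i.e. ∫_0^2/3 f dx must equal u'(0) − u'(2/3) = 0. Indeed ∫_0^2/3 (x^2 + x - 13/27) dx = 0, so the data are compatible. The solution is then unique only up to an additive constant (fix it e.g. by requiring ∫_0^2/3 u dx = 0).


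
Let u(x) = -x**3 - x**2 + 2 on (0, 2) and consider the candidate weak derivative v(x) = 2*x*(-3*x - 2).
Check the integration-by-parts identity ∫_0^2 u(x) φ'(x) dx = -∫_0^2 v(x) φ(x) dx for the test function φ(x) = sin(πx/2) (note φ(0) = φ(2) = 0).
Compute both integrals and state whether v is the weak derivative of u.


LHS = -96/π^3 + 32/π, RHS = -192/π^3 + 64/π. No, v is not the weak derivative of u.

u(x) = -x**3 - x**2 + 2, classical derivative u'(x) = -3*x**2 - 2*x.
φ(x) = sin(πx/2), so φ'(x) = π*cos(π*x/2)/2.
Note φ(0) = φ(2) = 0, so the boundary term u·φ vanishes.
LHS = ∫_0^2 u(x) φ'(x) dx = ∫_0^2 (-π*x^3*cos(π*x/2)/2 - π*x^2*cos(π*x/2)/2 + π*cos(π*x/2)) dx. Term by term:
  ∫_0^2 π*cos(π*x/2) dx = 0;  ∫_0^2 -π*x^2*cos(π*x/2)/2 dx = 8/π;  ∫_0^2 -π*x^3*cos(π*x/2)/2 dx = -96/π^3 + 24/π.
Sum: 0 + 8/π + -96/π^3 + 24/π = -96/π^3 + 32/π.
So LHS = -96/π^3 + 32/π.
∫_0^2 v(x) φ(x) dx = ∫_0^2 (-6*x^2*sin(π*x/2) - 4*x*sin(π*x/2)) dx. Term by term:
  ∫_0^2 -6*x^2*sin(π*x/2) dx = -48/π + 192/π^3;  ∫_0^2 -4*x*sin(π*x/2) dx = -16/π.
Sum: -48/π + 192/π^3 − 16/π = -64/π + 192/π^3.
So RHS = -∫_0^2 v(x) φ(x) dx = -192/π^3 + 64/π.
LHS − RHS = -32/π + 96/π^3 ≠ 0, so the identity fails.
(For a valid weak derivative the identity must hold for EVERY test function, in particular this one. The failure shows v is NOT the weak derivative of u.)
Correct weak derivative would be u'(x) = -3*x**2 - 2*x.


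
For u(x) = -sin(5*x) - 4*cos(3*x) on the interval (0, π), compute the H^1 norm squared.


||u||_{H^1(0,π)}^2 = 93*π

u'(x) = 12*sin(3*x) - 5*cos(5*x).
Expand u² and (u')² and integrate term by term on (0, π), using: for integers n ≥ 1, ∫_0^π sin²(nx) dx = ∫_0^π cos²(nx) dx = π/2; for n ≠ n', ∫_0^π sin(nx)sin(n'x) dx = ∫_0^π cos(nx)cos(n'x) dx = 0; and by product-to-sum, ∫_0^π sin(nx)cos(n'x) dx = ½∫_0^π [sin((n+n')x) + sin((n−n')x)] dx, which is 0 when n+n' is even and 2n/(n²−n'²) when n+n' is odd (it need not vanish on (0, π)).
  u² squared terms: (-1)²·∫sin(5x)² dx = 1·π/2 = π/2;  (-4)²·∫cos(3x)² dx = 16·π/2 = 8*π.
  u² cross terms: 2·(-1)·(-4)·∫sin(5x)·cos(3x) dx = 8·(0) = 0.
  So ∫_0^π u² dx = π/2 + 8*π + 0 = 17*π/2.
  (u')² squared terms: (-5)²·∫cos(5x)² dx = 25·π/2 = 25*π/2;  (12)²·∫sin(3x)² dx = 144·π/2 = 72*π.
  (u')² cross terms: 2·(-5)·(12)·∫cos(5x)·sin(3x) dx = -120·(0) = 0.
  So ∫_0^π (u')² dx = 25*π/2 + 72*π + 0 = 169*π/2.
||u||_{H^1}^2 = (17*π/2) + (169*π/2) = 93*π.


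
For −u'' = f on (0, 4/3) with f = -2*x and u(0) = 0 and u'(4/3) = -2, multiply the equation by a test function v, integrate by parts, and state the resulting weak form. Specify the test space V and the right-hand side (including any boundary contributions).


V = {v ∈ H^1(0, 4/3) : v(0) = 0} (test functions vanish at x = 0 where u is specified); weak form: ∫_0^4/3 u'v' dx = ∫_0^4/3 (-2*x) v dx − 2·v(4/3) for all v ∈ V.

Multiply both sides by a test function v and integrate from 0 to 4/3:
  ∫_0^4/3 −u''(x) v(x) dx = ∫_0^4/3 f(x) v(x) dx.
Integrate the LHS by parts once:
  ∫_0^4/3 −u'' v dx = −[u'(x) v(x)]_0^4/3 + ∫_0^4/3 u'(x) v'(x) dx.
Thus ∫_0^4/3 u'(x) v'(x) dx = ∫_0^4/3 f(x) v(x) dx + [u'(x) v(x)]_0^4/3.
Choose V so that boundary terms are either known or forced to vanish.
Mixed BC: u(0) = 0 (Dirichlet) and u'(4/3) = -2 (Neumann). Define V = {v ∈ H^1(0, 4/3) : v(0) = 0}. Then [u' v]_0^4/3 = u'(4/3)·v(4/3) − u'(0)·0 = − 2·v(4/3).
Weak formulation: find u (satisfying any essential BC) such that ∫_0^4/3 u'(x) v'(x) dx = ∫_0^4/3 f v dx − 2·v(4/3) for all v ∈ V (Dirichlet at 0 absorbed into V; Neumann datum at x = 4/3 contributes the boundary term).
Substituting f(x) = -2*x, the right-hand side is ∫_0^4/3 (-2*x) v dx − 2·v(4/3).
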